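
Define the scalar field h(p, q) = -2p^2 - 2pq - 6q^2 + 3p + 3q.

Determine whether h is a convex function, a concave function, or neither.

h is quadratic, so its Hessian is the constant matrix H = [[-4, -2], [-2, -12]].
det(H) = 44, tr(H) = -16.
det(H) > 0 and tr(H) < 0, so H is negative definite everywhere: concave.

concave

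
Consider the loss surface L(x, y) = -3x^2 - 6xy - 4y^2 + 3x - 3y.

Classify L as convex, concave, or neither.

concave

L is quadratic, so its Hessian is the constant matrix H = [[-6, -6], [-6, -8]].
det(H) = 12, tr(H) = -14.
det(H) > 0 and tr(H) < 0, so H is negative definite everywhere: concave.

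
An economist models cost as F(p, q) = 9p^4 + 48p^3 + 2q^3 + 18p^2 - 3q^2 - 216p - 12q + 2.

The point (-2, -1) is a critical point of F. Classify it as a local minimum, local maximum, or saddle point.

local maximum

The mixed partial ∂²F/∂p∂q is 0, so the Hessian at any point is diag(F_pp, F_qq) = diag(36(3p^2 + 8p + 1), 6(2q - 1)).
At (-2, -1): H = diag(-108, -18).
Both eigenvalues are negative, so H is negative definite: a local maximum.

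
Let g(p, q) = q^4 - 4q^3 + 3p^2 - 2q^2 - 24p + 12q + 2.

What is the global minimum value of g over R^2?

-55

g(p,q) separates as A(p) + B(q) + 2, so its minimum is min A + min B + 2.
A'(p) = 6p - 24 vanishes at p ∈ {4}; B'(q) = 4(q - 3)(q - 1)(q + 1) vanishes at q ∈ {-1, 1, 3}.
Local minima of A (where A''>0): A(4)=-48. Local minima of B: B(-1)=-9, B(3)=-9.
So the global minimum of g is A(4) + B(-1) + 2 = -48 − 9 + 2 = -55, attained at (4, -1).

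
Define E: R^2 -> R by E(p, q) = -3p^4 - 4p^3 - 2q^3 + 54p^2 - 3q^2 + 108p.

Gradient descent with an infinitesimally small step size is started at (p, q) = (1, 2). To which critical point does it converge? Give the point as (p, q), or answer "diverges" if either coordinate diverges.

diverges

E is separable, so gradient descent decouples: p follows -∂E/∂p, q follows -∂E/∂q.
∂E/∂p = -12(p - 3)(p + 1)(p + 3); at p=1 this is 192, so p decreases.
∂E/∂q = -6q(q + 1); at q=2 this is -36, so q increases.
The q-coordinate has no critical point in that direction and runs off to infinity.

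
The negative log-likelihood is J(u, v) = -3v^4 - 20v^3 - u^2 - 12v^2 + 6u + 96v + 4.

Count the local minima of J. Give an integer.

0

J separates as a function of u plus a function of v, so ∇J=0 decouples.
∂J/∂u = -2(u - 3) = 0 at u ∈ {3}; ∂J/∂v = -12(v - 1)(v + 2)(v + 4) = 0 at v ∈ {-4, -2, 1}.
The Hessian is diagonal: diag(J_uu, J_vv). Second derivatives: J_uu(3)=-2; J_vv(-4)=-120, J_vv(-2)=72, J_vv(1)=-180.
Local minima occur where both diagonal entries positive: none. Count: 0.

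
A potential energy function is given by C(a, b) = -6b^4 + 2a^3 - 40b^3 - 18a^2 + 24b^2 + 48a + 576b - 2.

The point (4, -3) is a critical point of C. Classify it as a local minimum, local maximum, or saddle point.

local minimum

The mixed partial ∂²C/∂a∂b is 0, so the Hessian at any point is diag(C_aa, C_bb) = diag(12(a - 3), 24(-3b^2 - 10b + 2)).
At (4, -3): H = diag(12, 120).
Both eigenvalues are positive, so H is positive definite: a local minimum.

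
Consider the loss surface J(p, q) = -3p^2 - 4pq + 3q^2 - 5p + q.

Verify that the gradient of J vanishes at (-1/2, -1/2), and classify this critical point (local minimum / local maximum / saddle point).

saddle point

∇J = (-6p - 4q - 5, -4p + 6q + 1); substituting (-1/2, -1/2) gives ∇J = (0, 0), so (-1/2, -1/2) is indeed a critical point.
The Hessian of J is constant: H = [[-6, -4], [-4, 6]].
det(H) = (-6)·6 − (-4)² = -52.
Since det(H) < 0, H is indefinite and the critical point is a saddle point.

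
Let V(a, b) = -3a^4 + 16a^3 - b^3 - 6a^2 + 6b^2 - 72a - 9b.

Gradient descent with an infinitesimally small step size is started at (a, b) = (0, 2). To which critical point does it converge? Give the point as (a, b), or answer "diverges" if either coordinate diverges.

V is separable, so gradient descent decouples: a follows -∂V/∂a, b follows -∂V/∂b.
∂V/∂a = -12(a - 3)(a - 2)(a + 1); at a=0 this is -72, so a increases.
∂V/∂b = -3(b - 3)(b - 1); at b=2 this is 3, so b decreases.
a converges to its nearest critical value 2 (a local min of the a-part); b converges to 1. The iterate converges to (2, 1).

(2, 1)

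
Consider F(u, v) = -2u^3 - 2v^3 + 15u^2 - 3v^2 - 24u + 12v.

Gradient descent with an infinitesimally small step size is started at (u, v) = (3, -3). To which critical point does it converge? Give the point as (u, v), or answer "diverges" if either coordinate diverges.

F is separable, so gradient descent decouples: u follows -∂F/∂u, v follows -∂F/∂v.
∂F/∂u = -6(u - 4)(u - 1); at u=3 this is 12, so u decreases.
∂F/∂v = -6(v - 1)(v + 2); at v=-3 this is -24, so v increases.
u converges to its nearest critical value 1 (a local min of the u-part); v converges to -2. The iterate converges to (1, -2).

(1, -2)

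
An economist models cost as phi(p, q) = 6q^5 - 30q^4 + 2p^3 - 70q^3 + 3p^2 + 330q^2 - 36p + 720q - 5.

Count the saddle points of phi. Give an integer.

phi separates as a function of p plus a function of q, so ∇phi=0 decouples.
∂phi/∂p = 6(p - 2)(p + 3) = 0 at p ∈ {-3, 2}; ∂phi/∂q = 30(q - 4)(q - 3)(q + 1)(q + 2) = 0 at q ∈ {-2, -1, 3, 4}.
The Hessian is diagonal: diag(phi_pp, phi_qq). Second derivatives: phi_pp(-3)=-30, phi_pp(2)=30; phi_qq(-2)=-900, phi_qq(-1)=600, phi_qq(3)=-600, phi_qq(4)=900.
Saddle points occur where the two diagonal entries have opposite signs: (-3, -1), (-3, 4), (2, -2), (2, 3). Count: 4.

4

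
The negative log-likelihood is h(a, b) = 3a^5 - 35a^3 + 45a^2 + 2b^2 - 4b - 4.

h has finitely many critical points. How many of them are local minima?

2

h separates as a function of a plus a function of b, so ∇h=0 decouples.
∂h/∂a = 15a(a - 2)(a - 1)(a + 3) = 0 at a ∈ {-3, 0, 1, 2}; ∂h/∂b = 4(b - 1) = 0 at b ∈ {1}.
The Hessian is diagonal: diag(h_aa, h_bb). Second derivatives: h_aa(-3)=-900, h_aa(0)=90, h_aa(1)=-60, h_aa(2)=150; h_bb(1)=4.
Local minima occur where both diagonal entries positive: (0, 1), (2, 1). Count: 2.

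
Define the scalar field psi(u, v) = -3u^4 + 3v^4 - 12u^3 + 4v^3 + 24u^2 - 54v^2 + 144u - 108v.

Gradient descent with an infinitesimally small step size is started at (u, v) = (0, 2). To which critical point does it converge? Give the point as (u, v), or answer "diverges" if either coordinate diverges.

psi is separable, so gradient descent decouples: u follows -∂psi/∂u, v follows -∂psi/∂v.
∂psi/∂u = -12(u - 2)(u + 2)(u + 3); at u=0 this is 144, so u decreases.
∂psi/∂v = 12(v - 3)(v + 1)(v + 3); at v=2 this is -180, so v increases.
u converges to its nearest critical value -2 (a local min of the u-part); v converges to 3. The iterate converges to (-2, 3).

(-2, 3)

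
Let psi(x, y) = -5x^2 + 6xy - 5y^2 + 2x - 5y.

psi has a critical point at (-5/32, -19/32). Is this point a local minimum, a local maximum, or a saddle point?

local maximum

The Hessian of psi is constant: H = [[-10, 6], [6, -10]].
det(H) = (-10)·(-10) − 6² = 64.
det(H) > 0 and tr(H) = -20 < 0, so H is negative definite and the point is a local maximum.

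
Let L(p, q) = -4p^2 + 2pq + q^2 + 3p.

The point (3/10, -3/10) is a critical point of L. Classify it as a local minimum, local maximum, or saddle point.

saddle point

The Hessian of L is constant: H = [[-8, 2], [2, 2]].
det(H) = (-8)·2 − 2² = -20.
Since det(H) < 0, H is indefinite and the critical point is a saddle point.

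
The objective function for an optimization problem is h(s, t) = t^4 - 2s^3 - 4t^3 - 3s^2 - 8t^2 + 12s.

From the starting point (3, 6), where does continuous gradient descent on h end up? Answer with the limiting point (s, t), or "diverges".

h is separable, so gradient descent decouples: s follows -∂h/∂s, t follows -∂h/∂t.
∂h/∂s = -6(s - 1)(s + 2); at s=3 this is -60, so s increases.
∂h/∂t = 4t(t - 4)(t + 1); at t=6 this is 336, so t decreases.
The s-coordinate has no critical point in that direction and runs off to infinity.

diverges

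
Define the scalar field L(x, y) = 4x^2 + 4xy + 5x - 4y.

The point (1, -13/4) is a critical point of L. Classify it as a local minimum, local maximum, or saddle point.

saddle point

The Hessian of L is constant: H = [[8, 4], [4, 0]].
det(H) = 8·0 − 4² = -16.
Since det(H) < 0, H is indefinite and the critical point is a saddle point.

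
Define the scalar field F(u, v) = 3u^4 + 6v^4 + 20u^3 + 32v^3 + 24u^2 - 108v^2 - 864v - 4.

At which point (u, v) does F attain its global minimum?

(-4, 3)

F(u,v) separates as P(u) + Q(v) − 4, so its minimum is min P + min Q − 4.
P'(u) = 12u(u + 1)(u + 4) vanishes at u ∈ {-4, -1, 0}; Q'(v) = 24(v - 3)(v + 3)(v + 4) vanishes at v ∈ {-4, -3, 3}.
Local minima of P (where P''>0): P(-4)=-128, P(0)=0. Local minima of Q: Q(-4)=1216, Q(3)=-2214.
So the global minimum of F is P(-4) + Q(3) − 4 = -128 − 2214 − 4 = -2346, attained at (-4, 3).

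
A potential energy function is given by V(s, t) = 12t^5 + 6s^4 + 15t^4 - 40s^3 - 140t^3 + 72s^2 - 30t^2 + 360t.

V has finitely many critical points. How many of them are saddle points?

6

V separates as a function of s plus a function of t, so ∇V=0 decouples.
∂V/∂s = 24s(s - 3)(s - 2) = 0 at s ∈ {0, 2, 3}; ∂V/∂t = 60(t - 2)(t - 1)(t + 1)(t + 3) = 0 at t ∈ {-3, -1, 1, 2}.
The Hessian is diagonal: diag(V_ss, V_tt). Second derivatives: V_ss(0)=144, V_ss(2)=-48, V_ss(3)=72; V_tt(-3)=-2400, V_tt(-1)=720, V_tt(1)=-480, V_tt(2)=900.
Saddle points occur where the two diagonal entries have opposite signs: (0, -3), (0, 1), (2, -1), (2, 2), (3, -3), (3, 1). Count: 6.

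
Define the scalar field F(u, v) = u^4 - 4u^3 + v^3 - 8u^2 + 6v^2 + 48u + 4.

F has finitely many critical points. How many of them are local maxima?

F separates as a function of u plus a function of v, so ∇F=0 decouples.
∂F/∂u = 4(u - 3)(u - 2)(u + 2) = 0 at u ∈ {-2, 2, 3}; ∂F/∂v = 3v(v + 4) = 0 at v ∈ {-4, 0}.
The Hessian is diagonal: diag(F_uu, F_vv). Second derivatives: F_uu(-2)=80, F_uu(2)=-16, F_uu(3)=20; F_vv(-4)=-12, F_vv(0)=12.
Local maxima occur where both diagonal entries negative: (2, -4). Count: 1.

1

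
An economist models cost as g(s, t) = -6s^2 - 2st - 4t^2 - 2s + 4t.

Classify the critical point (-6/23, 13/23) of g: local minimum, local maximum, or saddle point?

The Hessian of g is constant: H = [[-12, -2], [-2, -8]].
det(H) = (-12)·(-8) − (-2)² = 92.
det(H) > 0 and tr(H) = -20 < 0, so H is negative definite and the point is a local maximum.

local maximum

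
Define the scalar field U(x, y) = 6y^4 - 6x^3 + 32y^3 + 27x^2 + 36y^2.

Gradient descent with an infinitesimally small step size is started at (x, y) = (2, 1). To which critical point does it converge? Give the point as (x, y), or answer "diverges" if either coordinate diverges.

(0, 0)

U is separable, so gradient descent decouples: x follows -∂U/∂x, y follows -∂U/∂y.
∂U/∂x = -18x(x - 3); at x=2 this is 36, so x decreases.
∂U/∂y = 24y(y + 1)(y + 3); at y=1 this is 192, so y decreases.
x converges to its nearest critical value 0 (a local min of the x-part); y converges to 0. The iterate converges to (0, 0).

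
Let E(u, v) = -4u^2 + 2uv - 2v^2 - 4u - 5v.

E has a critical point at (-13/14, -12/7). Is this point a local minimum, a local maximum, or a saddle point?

local maximum

The Hessian of E is constant: H = [[-8, 2], [2, -4]].
det(H) = (-8)·(-4) − 2² = 28.
det(H) > 0 and tr(H) = -12 < 0, so H is negative definite and the point is a local maximum.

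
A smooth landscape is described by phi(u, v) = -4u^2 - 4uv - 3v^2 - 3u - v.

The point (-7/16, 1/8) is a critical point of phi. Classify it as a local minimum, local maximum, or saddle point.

local maximum

The Hessian of phi is constant: H = [[-8, -4], [-4, -6]].
det(H) = (-8)·(-6) − (-4)² = 32.
det(H) > 0 and tr(H) = -14 < 0, so H is negative definite and the point is a local maximum.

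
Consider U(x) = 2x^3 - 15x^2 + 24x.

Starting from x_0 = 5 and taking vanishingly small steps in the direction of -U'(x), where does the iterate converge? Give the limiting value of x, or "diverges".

U'(x) = 6(x - 4)(x - 1), so U'(5) = 24.
Gradient descent moves in the -U' direction, i.e. x is decreasing.
The nearest critical point in that direction is x = 4, where U'' = 18 > 0 (a local minimum). The iterate converges there.

4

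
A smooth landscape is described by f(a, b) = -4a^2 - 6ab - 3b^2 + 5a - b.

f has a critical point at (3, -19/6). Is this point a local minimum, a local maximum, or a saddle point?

The Hessian of f is constant: H = [[-8, -6], [-6, -6]].
det(H) = (-8)·(-6) − (-6)² = 12.
det(H) > 0 and tr(H) = -14 < 0, so H is negative definite and the point is a local maximum.

local maximum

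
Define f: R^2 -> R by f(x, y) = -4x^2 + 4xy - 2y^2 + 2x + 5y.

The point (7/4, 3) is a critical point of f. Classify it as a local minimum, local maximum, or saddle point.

The Hessian of f is constant: H = [[-8, 4], [4, -4]].
det(H) = (-8)·(-4) − 4² = 16.
det(H) > 0 and tr(H) = -12 < 0, so H is negative definite and the point is a local maximum.

local maximum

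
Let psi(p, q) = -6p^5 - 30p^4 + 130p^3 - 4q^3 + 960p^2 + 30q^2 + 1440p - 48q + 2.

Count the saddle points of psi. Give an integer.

4

psi separates as a function of p plus a function of q, so ∇psi=0 decouples.
∂psi/∂p = -30(p - 4)(p + 1)(p + 3)(p + 4) = 0 at p ∈ {-4, -3, -1, 4}; ∂psi/∂q = -12(q - 4)(q - 1) = 0 at q ∈ {1, 4}.
The Hessian is diagonal: diag(psi_pp, psi_qq). Second derivatives: psi_pp(-4)=720, psi_pp(-3)=-420, psi_pp(-1)=900, psi_pp(4)=-8400; psi_qq(1)=36, psi_qq(4)=-36.
Saddle points occur where the two diagonal entries have opposite signs: (-4, 4), (-3, 1), (-1, 4), (4, 1). Count: 4.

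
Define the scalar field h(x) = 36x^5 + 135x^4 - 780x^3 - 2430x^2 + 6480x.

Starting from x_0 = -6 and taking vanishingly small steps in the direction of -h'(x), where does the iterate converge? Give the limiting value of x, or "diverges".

diverges

h'(x) = 180(x - 3)(x - 1)(x + 3)(x + 4), so h'(-6) = 68040.
Gradient descent moves in the -h' direction, i.e. x is decreasing.
There is no critical point below x=-6, and h' keeps the same sign, so the iterate runs off to −∞.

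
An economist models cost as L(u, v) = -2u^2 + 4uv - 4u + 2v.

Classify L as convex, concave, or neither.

L is quadratic, so its Hessian is the constant matrix H = [[-4, 4], [4, 0]].
det(H) = -16, tr(H) = -4.
det(H) < 0, so H is indefinite: neither convex nor concave.

neither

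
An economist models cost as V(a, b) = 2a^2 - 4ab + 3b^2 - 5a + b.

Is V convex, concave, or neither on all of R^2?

convex

V is quadratic, so its Hessian is the constant matrix H = [[4, -4], [-4, 6]].
det(H) = 8, tr(H) = 10.
det(H) > 0 and tr(H) > 0, so H is positive definite everywhere: convex.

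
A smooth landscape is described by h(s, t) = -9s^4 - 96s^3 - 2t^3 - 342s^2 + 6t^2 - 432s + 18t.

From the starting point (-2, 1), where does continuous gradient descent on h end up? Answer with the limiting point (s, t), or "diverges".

(-3, -1)

h is separable, so gradient descent decouples: s follows -∂h/∂s, t follows -∂h/∂t.
∂h/∂s = -36(s + 1)(s + 3)(s + 4); at s=-2 this is 72, so s decreases.
∂h/∂t = -6(t - 3)(t + 1); at t=1 this is 24, so t decreases.
s converges to its nearest critical value -3 (a local min of the s-part); t converges to -1. The iterate converges to (-3, -1).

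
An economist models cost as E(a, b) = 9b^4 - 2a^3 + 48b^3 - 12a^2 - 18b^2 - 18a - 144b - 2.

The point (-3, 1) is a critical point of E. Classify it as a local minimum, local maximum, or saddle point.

The mixed partial ∂²E/∂a∂b is 0, so the Hessian at any point is diag(E_aa, E_bb) = diag(-12(a + 2), 36(3b^2 + 8b - 1)).
At (-3, 1): H = diag(12, 360).
Both eigenvalues are positive, so H is positive definite: a local minimum.

local minimum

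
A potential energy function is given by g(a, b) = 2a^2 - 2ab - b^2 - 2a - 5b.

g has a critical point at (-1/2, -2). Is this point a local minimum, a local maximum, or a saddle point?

saddle point

The Hessian of g is constant: H = [[4, -2], [-2, -2]].
det(H) = 4·(-2) − (-2)² = -12.
Since det(H) < 0, H is indefinite and the critical point is a saddle point.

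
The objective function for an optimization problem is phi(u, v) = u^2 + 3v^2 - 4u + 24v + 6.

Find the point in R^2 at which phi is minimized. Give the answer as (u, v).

phi(u,v) separates as P(u) + Q(v) + 6, so its minimum is min P + min Q + 6.
P'(u) = 2u - 4 vanishes at u ∈ {2}; Q'(v) = 6v + 24 vanishes at v ∈ {-4}.
Local minima of P (where P''>0): P(2)=-4. Local minima of Q: Q(-4)=-48.
So the global minimum of phi is P(2) + Q(-4) + 6 = -4 − 48 + 6 = -46, attained at (2, -4).

(2, -4)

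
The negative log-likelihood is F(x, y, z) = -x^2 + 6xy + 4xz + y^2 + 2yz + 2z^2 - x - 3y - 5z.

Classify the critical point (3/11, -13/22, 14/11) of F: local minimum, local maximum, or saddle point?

saddle point

The Hessian is constant: H = [[-2, 6, 4], [6, 2, 2], [4, 2, 4]].
Leading principal minors: Δ₁ = -2, Δ₂ = -40, Δ₃ = -88.
The minors fit neither the all-positive nor the alternating-sign pattern, so H is indefinite: a saddle point.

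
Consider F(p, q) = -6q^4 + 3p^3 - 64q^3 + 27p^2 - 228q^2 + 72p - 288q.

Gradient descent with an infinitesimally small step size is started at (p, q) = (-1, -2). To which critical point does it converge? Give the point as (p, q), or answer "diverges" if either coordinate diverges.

F is separable, so gradient descent decouples: p follows -∂F/∂p, q follows -∂F/∂q.
∂F/∂p = 9(p + 2)(p + 4); at p=-1 this is 27, so p decreases.
∂F/∂q = -24(q + 1)(q + 3)(q + 4); at q=-2 this is 48, so q decreases.
p converges to its nearest critical value -2 (a local min of the p-part); q converges to -3. The iterate converges to (-2, -3).

(-2, -3)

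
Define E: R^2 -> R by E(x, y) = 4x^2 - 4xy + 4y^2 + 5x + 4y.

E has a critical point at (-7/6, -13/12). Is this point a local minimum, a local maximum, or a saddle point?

The Hessian of E is constant: H = [[8, -4], [-4, 8]].
det(H) = 8·8 − (-4)² = 48.
det(H) > 0 and tr(H) = 16 > 0, so H is positive definite and the point is a local minimum.

local minimum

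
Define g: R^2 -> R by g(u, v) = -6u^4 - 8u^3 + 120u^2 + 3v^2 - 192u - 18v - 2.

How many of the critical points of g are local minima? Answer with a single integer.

g separates as a function of u plus a function of v, so ∇g=0 decouples.
∂g/∂u = -24(u - 2)(u - 1)(u + 4) = 0 at u ∈ {-4, 1, 2}; ∂g/∂v = 6(v - 3) = 0 at v ∈ {3}.
The Hessian is diagonal: diag(g_uu, g_vv). Second derivatives: g_uu(-4)=-720, g_uu(1)=120, g_uu(2)=-144; g_vv(3)=6.
Local minima occur where both diagonal entries positive: (1, 3). Count: 1.

1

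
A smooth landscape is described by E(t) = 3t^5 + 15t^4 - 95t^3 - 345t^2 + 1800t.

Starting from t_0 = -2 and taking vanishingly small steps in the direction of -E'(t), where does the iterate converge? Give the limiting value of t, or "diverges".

E'(t) = 15(t - 3)(t - 2)(t + 4)(t + 5), so E'(-2) = 1800.
Gradient descent moves in the -E' direction, i.e. t is decreasing.
The nearest critical point in that direction is t = -4, where E'' = 630 > 0 (a local minimum). The iterate converges there.

-4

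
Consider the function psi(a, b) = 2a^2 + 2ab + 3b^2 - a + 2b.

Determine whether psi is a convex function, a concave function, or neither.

psi is quadratic, so its Hessian is the constant matrix H = [[4, 2], [2, 6]].
det(H) = 20, tr(H) = 10.
det(H) > 0 and tr(H) > 0, so H is positive definite everywhere: convex.

convex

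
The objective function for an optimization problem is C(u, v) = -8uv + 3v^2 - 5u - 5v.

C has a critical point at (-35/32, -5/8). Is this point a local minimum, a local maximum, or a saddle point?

saddle point

The Hessian of C is constant: H = [[0, -8], [-8, 6]].
det(H) = 0·6 − (-8)² = -64.
Since det(H) < 0, H is indefinite and the critical point is a saddle point.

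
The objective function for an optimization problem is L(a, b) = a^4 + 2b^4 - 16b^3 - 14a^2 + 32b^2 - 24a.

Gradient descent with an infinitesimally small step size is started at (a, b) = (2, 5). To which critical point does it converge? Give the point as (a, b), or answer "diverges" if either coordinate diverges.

L is separable, so gradient descent decouples: a follows -∂L/∂a, b follows -∂L/∂b.
∂L/∂a = 4(a - 3)(a + 1)(a + 2); at a=2 this is -48, so a increases.
∂L/∂b = 8b(b - 4)(b - 2); at b=5 this is 120, so b decreases.
a converges to its nearest critical value 3 (a local min of the a-part); b converges to 4. The iterate converges to (3, 4).

(3, 4)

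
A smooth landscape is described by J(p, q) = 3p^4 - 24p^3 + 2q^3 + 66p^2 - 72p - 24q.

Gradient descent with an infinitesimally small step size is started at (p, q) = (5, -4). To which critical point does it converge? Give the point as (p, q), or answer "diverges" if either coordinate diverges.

diverges

J is separable, so gradient descent decouples: p follows -∂J/∂p, q follows -∂J/∂q.
∂J/∂p = 12(p - 3)(p - 2)(p - 1); at p=5 this is 288, so p decreases.
∂J/∂q = 6(q - 2)(q + 2); at q=-4 this is 72, so q decreases.
The q-coordinate has no critical point in that direction and runs off to infinity.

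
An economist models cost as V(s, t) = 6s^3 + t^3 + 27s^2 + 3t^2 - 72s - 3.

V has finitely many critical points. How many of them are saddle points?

V separates as a function of s plus a function of t, so ∇V=0 decouples.
∂V/∂s = 18(s - 1)(s + 4) = 0 at s ∈ {-4, 1}; ∂V/∂t = 3t(t + 2) = 0 at t ∈ {-2, 0}.
The Hessian is diagonal: diag(V_ss, V_tt). Second derivatives: V_ss(-4)=-90, V_ss(1)=90; V_tt(-2)=-6, V_tt(0)=6.
Saddle points occur where the two diagonal entries have opposite signs: (-4, 0), (1, -2). Count: 2.

2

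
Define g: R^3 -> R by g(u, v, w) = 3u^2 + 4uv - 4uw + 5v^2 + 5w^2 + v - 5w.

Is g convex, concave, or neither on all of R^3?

convex

g is quadratic, so its Hessian is the constant matrix H = [[6, 4, -4], [4, 10, 0], [-4, 0, 10]].
Leading principal minors: 6, 44, 280.
All positive ⇒ H ≻ 0 ⇒ convex.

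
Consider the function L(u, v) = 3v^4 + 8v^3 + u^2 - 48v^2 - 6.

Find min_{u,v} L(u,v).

L(u,v) separates as P(u) + Q(v) − 6, so its minimum is min P + min Q − 6.
P'(u) = 2u vanishes at u ∈ {0}; Q'(v) = 12v(v - 2)(v + 4) vanishes at v ∈ {-4, 0, 2}.
Local minima of P (where P''>0): P(0)=0. Local minima of Q: Q(-4)=-512, Q(2)=-80.
So the global minimum of L is P(0) + Q(-4) − 6 = 0 − 512 − 6 = -518, attained at (0, -4).

-518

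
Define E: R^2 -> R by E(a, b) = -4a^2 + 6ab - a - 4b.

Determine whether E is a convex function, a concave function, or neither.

E is quadratic, so its Hessian is the constant matrix H = [[-8, 6], [6, 0]].
det(H) = -36, tr(H) = -8.
det(H) < 0, so H is indefinite: neither convex nor concave.

neither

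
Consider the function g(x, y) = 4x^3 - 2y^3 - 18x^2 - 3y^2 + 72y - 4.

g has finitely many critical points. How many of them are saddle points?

g separates as a function of x plus a function of y, so ∇g=0 decouples.
∂g/∂x = 12x(x - 3) = 0 at x ∈ {0, 3}; ∂g/∂y = -6(y - 3)(y + 4) = 0 at y ∈ {-4, 3}.
The Hessian is diagonal: diag(g_xx, g_yy). Second derivatives: g_xx(0)=-36, g_xx(3)=36; g_yy(-4)=42, g_yy(3)=-42.
Saddle points occur where the two diagonal entries have opposite signs: (0, -4), (3, 3). Count: 2.

2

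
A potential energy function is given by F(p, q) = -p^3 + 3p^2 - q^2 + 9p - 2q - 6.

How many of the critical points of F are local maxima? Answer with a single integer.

F separates as a function of p plus a function of q, so ∇F=0 decouples.
∂F/∂p = -3(p - 3)(p + 1) = 0 at p ∈ {-1, 3}; ∂F/∂q = -2(q + 1) = 0 at q ∈ {-1}.
The Hessian is diagonal: diag(F_pp, F_qq). Second derivatives: F_pp(-1)=12, F_pp(3)=-12; F_qq(-1)=-2.
Local maxima occur where both diagonal entries negative: (3, -1). Count: 1.

1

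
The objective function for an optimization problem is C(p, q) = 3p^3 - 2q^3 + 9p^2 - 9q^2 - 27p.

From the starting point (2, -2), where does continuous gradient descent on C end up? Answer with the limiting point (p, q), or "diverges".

(1, -3)

C is separable, so gradient descent decouples: p follows -∂C/∂p, q follows -∂C/∂q.
∂C/∂p = 9(p - 1)(p + 3); at p=2 this is 45, so p decreases.
∂C/∂q = -6q(q + 3); at q=-2 this is 12, so q decreases.
p converges to its nearest critical value 1 (a local min of the p-part); q converges to -3. The iterate converges to (1, -3).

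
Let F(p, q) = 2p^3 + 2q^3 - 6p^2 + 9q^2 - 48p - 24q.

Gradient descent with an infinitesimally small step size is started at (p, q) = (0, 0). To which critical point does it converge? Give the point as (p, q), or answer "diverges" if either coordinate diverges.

(4, 1)

F is separable, so gradient descent decouples: p follows -∂F/∂p, q follows -∂F/∂q.
∂F/∂p = 6(p - 4)(p + 2); at p=0 this is -48, so p increases.
∂F/∂q = 6(q - 1)(q + 4); at q=0 this is -24, so q increases.
p converges to its nearest critical value 4 (a local min of the p-part); q converges to 1. The iterate converges to (4, 1).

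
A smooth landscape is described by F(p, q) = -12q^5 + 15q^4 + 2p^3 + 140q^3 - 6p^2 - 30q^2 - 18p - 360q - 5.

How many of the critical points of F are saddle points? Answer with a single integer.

4

F separates as a function of p plus a function of q, so ∇F=0 decouples.
∂F/∂p = 6(p - 3)(p + 1) = 0 at p ∈ {-1, 3}; ∂F/∂q = -60(q - 3)(q - 1)(q + 1)(q + 2) = 0 at q ∈ {-2, -1, 1, 3}.
The Hessian is diagonal: diag(F_pp, F_qq). Second derivatives: F_pp(-1)=-24, F_pp(3)=24; F_qq(-2)=900, F_qq(-1)=-480, F_qq(1)=720, F_qq(3)=-2400.
Saddle points occur where the two diagonal entries have opposite signs: (-1, -2), (-1, 1), (3, -1), (3, 3). Count: 4.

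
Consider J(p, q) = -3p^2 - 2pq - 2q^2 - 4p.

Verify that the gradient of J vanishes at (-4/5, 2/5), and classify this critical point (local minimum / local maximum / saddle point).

local maximum

∇J = (-6p - 2q - 4, -2p - 4q); substituting (-4/5, 2/5) gives ∇J = (0, 0), so (-4/5, 2/5) is indeed a critical point.
The Hessian of J is constant: H = [[-6, -2], [-2, -4]].
det(H) = (-6)·(-4) − (-2)² = 20.
det(H) > 0 and tr(H) = -10 < 0, so H is negative definite and the point is a local maximum.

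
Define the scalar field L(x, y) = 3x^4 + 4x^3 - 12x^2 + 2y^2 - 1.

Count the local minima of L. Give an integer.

L separates as a function of x plus a function of y, so ∇L=0 decouples.
∂L/∂x = 12x(x - 1)(x + 2) = 0 at x ∈ {-2, 0, 1}; ∂L/∂y = 4y = 0 at y ∈ {0}.
The Hessian is diagonal: diag(L_xx, L_yy). Second derivatives: L_xx(-2)=72, L_xx(0)=-24, L_xx(1)=36; L_yy(0)=4.
Local minima occur where both diagonal entries positive: (-2, 0), (1, 0). Count: 2.

2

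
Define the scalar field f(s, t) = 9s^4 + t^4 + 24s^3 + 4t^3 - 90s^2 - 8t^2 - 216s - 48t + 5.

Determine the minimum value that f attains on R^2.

-531

f(s,t) separates as P(s) + Q(t) + 5, so its minimum is min P + min Q + 5.
P'(s) = 36(s - 2)(s + 1)(s + 3) vanishes at s ∈ {-3, -1, 2}; Q'(t) = 4(t - 2)(t + 2)(t + 3) vanishes at t ∈ {-3, -2, 2}.
Local minima of P (where P''>0): P(-3)=-81, P(2)=-456. Local minima of Q: Q(-3)=45, Q(2)=-80.
So the global minimum of f is P(2) + Q(2) + 5 = -456 − 80 + 5 = -531, attained at (2, 2).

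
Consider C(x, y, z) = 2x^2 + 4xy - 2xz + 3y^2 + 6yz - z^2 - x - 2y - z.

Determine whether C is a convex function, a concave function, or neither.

C is quadratic, so its Hessian is the constant matrix H = [[4, 4, -2], [4, 6, 6], [-2, 6, -2]].
Leading principal minors: 4, 8, -280.
Neither pattern holds ⇒ H is indefinite ⇒ neither convex nor concave.

neither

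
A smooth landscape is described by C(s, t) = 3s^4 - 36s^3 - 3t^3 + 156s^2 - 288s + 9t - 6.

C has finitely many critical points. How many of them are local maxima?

1

C separates as a function of s plus a function of t, so ∇C=0 decouples.
∂C/∂s = 12(s - 4)(s - 3)(s - 2) = 0 at s ∈ {2, 3, 4}; ∂C/∂t = -9(t - 1)(t + 1) = 0 at t ∈ {-1, 1}.
The Hessian is diagonal: diag(C_ss, C_tt). Second derivatives: C_ss(2)=24, C_ss(3)=-12, C_ss(4)=24; C_tt(-1)=18, C_tt(1)=-18.
Local maxima occur where both diagonal entries negative: (3, 1). Count: 1.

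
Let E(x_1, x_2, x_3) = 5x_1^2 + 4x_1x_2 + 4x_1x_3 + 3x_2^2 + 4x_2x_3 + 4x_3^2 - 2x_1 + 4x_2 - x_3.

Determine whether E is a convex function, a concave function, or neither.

convex

E is quadratic, so its Hessian is the constant matrix H = [[10, 4, 4], [4, 6, 4], [4, 4, 8]].
Leading principal minors: 10, 44, 224.
All positive ⇒ H ≻ 0 ⇒ convex.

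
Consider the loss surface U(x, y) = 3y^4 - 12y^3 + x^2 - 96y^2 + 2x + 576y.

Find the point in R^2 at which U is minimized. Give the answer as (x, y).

U(x,y) separates as P(x) + Q(y), so its minimum is min P + min Q.
P'(x) = 2x + 2 vanishes at x ∈ {-1}; Q'(y) = 12(y - 4)(y - 3)(y + 4) vanishes at y ∈ {-4, 3, 4}.
Local minima of P (where P''>0): P(-1)=-1. Local minima of Q: Q(-4)=-2304, Q(4)=768.
So the global minimum of U is P(-1) + Q(-4) = -1 − 2304 = -2305, attained at (-1, -4).

(-1, -4)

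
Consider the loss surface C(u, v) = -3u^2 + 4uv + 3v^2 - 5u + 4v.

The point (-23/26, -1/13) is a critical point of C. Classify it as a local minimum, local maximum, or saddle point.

The Hessian of C is constant: H = [[-6, 4], [4, 6]].
det(H) = (-6)·6 − 4² = -52.
Since det(H) < 0, H is indefinite and the critical point is a saddle point.

saddle point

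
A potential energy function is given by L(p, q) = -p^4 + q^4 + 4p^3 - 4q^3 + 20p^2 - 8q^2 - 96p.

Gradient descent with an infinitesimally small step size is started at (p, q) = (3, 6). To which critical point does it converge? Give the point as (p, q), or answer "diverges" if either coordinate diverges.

(2, 4)

L is separable, so gradient descent decouples: p follows -∂L/∂p, q follows -∂L/∂q.
∂L/∂p = -4(p - 4)(p - 2)(p + 3); at p=3 this is 24, so p decreases.
∂L/∂q = 4q(q - 4)(q + 1); at q=6 this is 336, so q decreases.
p converges to its nearest critical value 2 (a local min of the p-part); q converges to 4. The iterate converges to (2, 4).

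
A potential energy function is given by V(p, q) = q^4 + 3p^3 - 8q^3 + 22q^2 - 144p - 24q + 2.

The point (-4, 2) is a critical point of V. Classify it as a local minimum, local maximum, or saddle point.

The mixed partial ∂²V/∂p∂q is 0, so the Hessian at any point is diag(V_pp, V_qq) = diag(18p, 4(3q^2 - 12q + 11)).
At (-4, 2): H = diag(-72, -4).
Both eigenvalues are negative, so H is negative definite: a local maximum.

local maximum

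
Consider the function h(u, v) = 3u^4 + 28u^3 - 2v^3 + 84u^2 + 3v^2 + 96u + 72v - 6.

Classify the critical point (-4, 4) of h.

The mixed partial ∂²h/∂u∂v is 0, so the Hessian at any point is diag(h_uu, h_vv) = diag(12(3u^2 + 14u + 14), 6(-2v + 1)).
At (-4, 4): H = diag(72, -42).
The eigenvalues have opposite signs, so H is indefinite: a saddle point.

saddle point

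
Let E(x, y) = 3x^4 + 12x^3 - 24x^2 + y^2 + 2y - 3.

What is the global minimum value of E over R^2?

E(x,y) separates as P(x) + Q(y) − 3, so its minimum is min P + min Q − 3.
P'(x) = 12x(x - 1)(x + 4) vanishes at x ∈ {-4, 0, 1}; Q'(y) = 2y + 2 vanishes at y ∈ {-1}.
Local minima of P (where P''>0): P(-4)=-384, P(1)=-9. Local minima of Q: Q(-1)=-1.
So the global minimum of E is P(-4) + Q(-1) − 3 = -384 − 1 − 3 = -388, attained at (-4, -1).

-388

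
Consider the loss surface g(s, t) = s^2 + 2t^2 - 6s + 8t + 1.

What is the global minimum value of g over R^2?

g(s,t) separates as P(s) + Q(t) + 1, so its minimum is min P + min Q + 1.
P'(s) = 2s - 6 vanishes at s ∈ {3}; Q'(t) = 4(t + 2) vanishes at t ∈ {-2}.
Local minima of P (where P''>0): P(3)=-9. Local minima of Q: Q(-2)=-8.
So the global minimum of g is P(3) + Q(-2) + 1 = -9 − 8 + 1 = -16, attained at (3, -2).

-16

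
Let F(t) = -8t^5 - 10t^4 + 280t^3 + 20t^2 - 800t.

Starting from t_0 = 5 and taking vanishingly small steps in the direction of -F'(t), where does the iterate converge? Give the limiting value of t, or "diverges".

diverges

F'(t) = -40(t - 4)(t - 1)(t + 1)(t + 5), so F'(5) = -9600.
Gradient descent moves in the -F' direction, i.e. t is increasing.
There is no critical point above t=5, and F' keeps the same sign, so the iterate runs off to +∞.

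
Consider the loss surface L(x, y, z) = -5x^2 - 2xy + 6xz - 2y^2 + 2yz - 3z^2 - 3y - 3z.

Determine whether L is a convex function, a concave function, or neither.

L is quadratic, so its Hessian is the constant matrix H = [[-10, -2, 6], [-2, -4, 2], [6, 2, -6]].
Leading principal minors: -10, 36, -80.
Signs alternate −, +, − ⇒ H ≺ 0 ⇒ concave.

concave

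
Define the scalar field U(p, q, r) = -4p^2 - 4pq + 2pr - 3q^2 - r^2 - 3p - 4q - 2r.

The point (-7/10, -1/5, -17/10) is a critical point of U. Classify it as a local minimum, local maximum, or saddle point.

The Hessian is constant: H = [[-8, -4, 2], [-4, -6, 0], [2, 0, -2]].
Leading principal minors: Δ₁ = -8, Δ₂ = 32, Δ₃ = -40.
The minors alternate sign starting negative (−, +, −), so H is negative definite: a local maximum.

local maximum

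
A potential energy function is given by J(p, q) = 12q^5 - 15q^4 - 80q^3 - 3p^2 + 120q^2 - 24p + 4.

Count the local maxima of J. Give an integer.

2

J separates as a function of p plus a function of q, so ∇J=0 decouples.
∂J/∂p = -6(p + 4) = 0 at p ∈ {-4}; ∂J/∂q = 60q(q - 2)(q - 1)(q + 2) = 0 at q ∈ {-2, 0, 1, 2}.
The Hessian is diagonal: diag(J_pp, J_qq). Second derivatives: J_pp(-4)=-6; J_qq(-2)=-1440, J_qq(0)=240, J_qq(1)=-180, J_qq(2)=480.
Local maxima occur where both diagonal entries negative: (-4, -2), (-4, 1). Count: 2.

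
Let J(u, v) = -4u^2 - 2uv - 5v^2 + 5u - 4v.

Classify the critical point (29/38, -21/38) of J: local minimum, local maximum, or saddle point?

local maximum

The Hessian of J is constant: H = [[-8, -2], [-2, -10]].
det(H) = (-8)·(-10) − (-2)² = 76.
det(H) > 0 and tr(H) = -18 < 0, so H is negative definite and the point is a local maximum.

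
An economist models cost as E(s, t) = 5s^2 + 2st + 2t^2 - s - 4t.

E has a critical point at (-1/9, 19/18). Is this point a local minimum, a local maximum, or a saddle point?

The Hessian of E is constant: H = [[10, 2], [2, 4]].
det(H) = 10·4 − 2² = 36.
det(H) > 0 and tr(H) = 14 > 0, so H is positive definite and the point is a local minimum.

local minimum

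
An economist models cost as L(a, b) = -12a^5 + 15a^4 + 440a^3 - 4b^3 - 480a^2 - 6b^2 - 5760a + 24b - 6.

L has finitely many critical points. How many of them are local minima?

2

L separates as a function of a plus a function of b, so ∇L=0 decouples.
∂L/∂a = -60(a - 4)(a - 3)(a + 2)(a + 4) = 0 at a ∈ {-4, -2, 3, 4}; ∂L/∂b = -12(b - 1)(b + 2) = 0 at b ∈ {-2, 1}.
The Hessian is diagonal: diag(L_aa, L_bb). Second derivatives: L_aa(-4)=6720, L_aa(-2)=-3600, L_aa(3)=2100, L_aa(4)=-2880; L_bb(-2)=36, L_bb(1)=-36.
Local minima occur where both diagonal entries positive: (-4, -2), (3, -2). Count: 2.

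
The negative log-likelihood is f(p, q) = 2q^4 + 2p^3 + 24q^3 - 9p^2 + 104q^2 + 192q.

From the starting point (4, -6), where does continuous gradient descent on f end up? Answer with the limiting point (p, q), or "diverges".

f is separable, so gradient descent decouples: p follows -∂f/∂p, q follows -∂f/∂q.
∂f/∂p = 6p(p - 3); at p=4 this is 24, so p decreases.
∂f/∂q = 8(q + 2)(q + 3)(q + 4); at q=-6 this is -192, so q increases.
p converges to its nearest critical value 3 (a local min of the p-part); q converges to -4. The iterate converges to (3, -4).

(3, -4)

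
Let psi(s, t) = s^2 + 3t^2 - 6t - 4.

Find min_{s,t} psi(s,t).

psi(s,t) separates as P(s) + Q(t) − 4, so its minimum is min P + min Q − 4.
P'(s) = 2s vanishes at s ∈ {0}; Q'(t) = 6(t - 1) vanishes at t ∈ {1}.
Local minima of P (where P''>0): P(0)=0. Local minima of Q: Q(1)=-3.
So the global minimum of psi is P(0) + Q(1) − 4 = 0 − 3 − 4 = -7, attained at (0, 1).

-7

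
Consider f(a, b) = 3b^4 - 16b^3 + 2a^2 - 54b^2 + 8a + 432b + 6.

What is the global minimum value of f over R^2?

f(a,b) separates as P(a) + Q(b) + 6, so its minimum is min P + min Q + 6.
P'(a) = 4a + 8 vanishes at a ∈ {-2}; Q'(b) = 12(b - 4)(b - 3)(b + 3) vanishes at b ∈ {-3, 3, 4}.
Local minima of P (where P''>0): P(-2)=-8. Local minima of Q: Q(-3)=-1107, Q(4)=608.
So the global minimum of f is P(-2) + Q(-3) + 6 = -8 − 1107 + 6 = -1109, attained at (-2, -3).

-1109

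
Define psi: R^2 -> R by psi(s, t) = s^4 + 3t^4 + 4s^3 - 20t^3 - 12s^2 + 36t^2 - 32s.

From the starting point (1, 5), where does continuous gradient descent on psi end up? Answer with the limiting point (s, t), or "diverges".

psi is separable, so gradient descent decouples: s follows -∂psi/∂s, t follows -∂psi/∂t.
∂psi/∂s = 4(s - 2)(s + 1)(s + 4); at s=1 this is -40, so s increases.
∂psi/∂t = 12t(t - 3)(t - 2); at t=5 this is 360, so t decreases.
s converges to its nearest critical value 2 (a local min of the s-part); t converges to 3. The iterate converges to (2, 3).

(2, 3)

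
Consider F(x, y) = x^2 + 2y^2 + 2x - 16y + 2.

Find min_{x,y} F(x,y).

F(x,y) separates as P(x) + Q(y) + 2, so its minimum is min P + min Q + 2.
P'(x) = 2x + 2 vanishes at x ∈ {-1}; Q'(y) = 4y - 16 vanishes at y ∈ {4}.
Local minima of P (where P''>0): P(-1)=-1. Local minima of Q: Q(4)=-32.
So the global minimum of F is P(-1) + Q(4) + 2 = -1 − 32 + 2 = -31, attained at (-1, 4).

-31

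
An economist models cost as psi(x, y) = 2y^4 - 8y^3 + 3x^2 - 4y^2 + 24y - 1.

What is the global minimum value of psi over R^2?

psi(x,y) separates as P(x) + Q(y) − 1, so its minimum is min P + min Q − 1.
P'(x) = 6x vanishes at x ∈ {0}; Q'(y) = 8(y - 3)(y - 1)(y + 1) vanishes at y ∈ {-1, 1, 3}.
Local minima of P (where P''>0): P(0)=0. Local minima of Q: Q(-1)=-18, Q(3)=-18.
So the global minimum of psi is P(0) + Q(-1) − 1 = 0 − 18 − 1 = -19, attained at (0, -1).

-19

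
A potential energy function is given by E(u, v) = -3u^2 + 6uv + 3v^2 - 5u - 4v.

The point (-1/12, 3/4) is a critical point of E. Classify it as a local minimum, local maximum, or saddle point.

saddle point

The Hessian of E is constant: H = [[-6, 6], [6, 6]].
det(H) = (-6)·6 − 6² = -72.
Since det(H) < 0, H is indefinite and the critical point is a saddle point.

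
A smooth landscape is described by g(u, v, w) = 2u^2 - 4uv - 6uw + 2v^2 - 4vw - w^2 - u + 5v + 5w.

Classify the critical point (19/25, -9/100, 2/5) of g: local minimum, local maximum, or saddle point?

saddle point

The Hessian is constant: H = [[4, -4, -6], [-4, 4, -4], [-6, -4, -2]].
Leading principal minors: Δ₁ = 4, Δ₂ = 0, Δ₃ = -400.
The minors fit neither the all-positive nor the alternating-sign pattern, so H is indefinite: a saddle point.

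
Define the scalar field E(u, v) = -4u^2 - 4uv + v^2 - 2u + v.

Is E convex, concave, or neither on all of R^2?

E is quadratic, so its Hessian is the constant matrix H = [[-8, -4], [-4, 2]].
det(H) = -32, tr(H) = -6.
det(H) < 0, so H is indefinite: neither convex nor concave.

neither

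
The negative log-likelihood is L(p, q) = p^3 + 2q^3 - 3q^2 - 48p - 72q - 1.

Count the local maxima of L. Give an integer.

L separates as a function of p plus a function of q, so ∇L=0 decouples.
∂L/∂p = 3(p - 4)(p + 4) = 0 at p ∈ {-4, 4}; ∂L/∂q = 6(q - 4)(q + 3) = 0 at q ∈ {-3, 4}.
The Hessian is diagonal: diag(L_pp, L_qq). Second derivatives: L_pp(-4)=-24, L_pp(4)=24; L_qq(-3)=-42, L_qq(4)=42.
Local maxima occur where both diagonal entries negative: (-4, -3). Count: 1.

1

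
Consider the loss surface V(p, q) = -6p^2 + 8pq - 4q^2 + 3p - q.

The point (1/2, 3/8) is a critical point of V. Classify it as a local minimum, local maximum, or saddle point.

The Hessian of V is constant: H = [[-12, 8], [8, -8]].
det(H) = (-12)·(-8) − 8² = 32.
det(H) > 0 and tr(H) = -20 < 0, so H is negative definite and the point is a local maximum.

local maximum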